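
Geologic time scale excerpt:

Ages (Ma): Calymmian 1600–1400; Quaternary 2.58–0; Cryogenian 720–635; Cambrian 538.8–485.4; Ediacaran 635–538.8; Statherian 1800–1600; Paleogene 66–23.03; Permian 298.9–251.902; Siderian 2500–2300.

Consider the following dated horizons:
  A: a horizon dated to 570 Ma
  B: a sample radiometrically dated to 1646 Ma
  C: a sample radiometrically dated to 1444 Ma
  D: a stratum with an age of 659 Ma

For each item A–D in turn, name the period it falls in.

A — Ediacaran; B — Statherian; C — Calymmian; D — Cryogenian

A: 570 Ma lies in 635–538.8 Ma, so Ediacaran.
B: 1646 Ma lies in 1800–1600 Ma, so Statherian.
C: 1444 Ma lies in 1600–1400 Ma, so Calymmian.
D: 659 Ma lies in 720–635 Ma, so Cryogenian.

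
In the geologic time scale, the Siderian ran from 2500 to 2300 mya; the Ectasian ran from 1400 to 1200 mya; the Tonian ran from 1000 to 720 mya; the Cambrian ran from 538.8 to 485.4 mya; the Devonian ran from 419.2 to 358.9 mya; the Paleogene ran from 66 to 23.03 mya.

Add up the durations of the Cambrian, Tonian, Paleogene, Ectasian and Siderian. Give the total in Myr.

Duration is start − end for each: (538.8 − 485.4) + (1000 − 720) + (66 − 23.03) + (1400 − 1200) + (2500 − 2300).
That is 53.4 + 280 + 42.97 + 200 + 200, which totals 776.37 million years.

776.37 million years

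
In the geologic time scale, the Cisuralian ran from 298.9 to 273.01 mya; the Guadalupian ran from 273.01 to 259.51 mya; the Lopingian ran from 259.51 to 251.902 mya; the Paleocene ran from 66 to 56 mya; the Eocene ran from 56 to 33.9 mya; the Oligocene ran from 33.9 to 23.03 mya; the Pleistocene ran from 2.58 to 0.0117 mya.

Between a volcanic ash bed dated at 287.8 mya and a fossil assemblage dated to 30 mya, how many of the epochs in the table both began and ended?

4

The older date is 287.8 Ma and the younger is 30 Ma.
Epochs with start < 287.8 and end > 30 Ma: Guadalupian (273.01–259.51), Lopingian (259.51–251.902), Paleocene (66–56), Eocene (56–33.9).
That is 4 complete epochs.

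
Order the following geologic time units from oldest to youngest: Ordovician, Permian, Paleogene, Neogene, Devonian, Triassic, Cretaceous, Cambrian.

Cambrian → Ordovician → Devonian → Permian → Triassic → Cretaceous → Paleogene → Neogene

Era membership (oldest first within each) — Paleozoic: Cambrian, Ordovician, Devonian, Permian; Mesozoic: Triassic, Cretaceous; Cenozoic: Paleogene, Neogene. Paleozoic precedes Mesozoic, which precedes Cenozoic. Concatenating the groups in that era order gives oldest to youngest directly.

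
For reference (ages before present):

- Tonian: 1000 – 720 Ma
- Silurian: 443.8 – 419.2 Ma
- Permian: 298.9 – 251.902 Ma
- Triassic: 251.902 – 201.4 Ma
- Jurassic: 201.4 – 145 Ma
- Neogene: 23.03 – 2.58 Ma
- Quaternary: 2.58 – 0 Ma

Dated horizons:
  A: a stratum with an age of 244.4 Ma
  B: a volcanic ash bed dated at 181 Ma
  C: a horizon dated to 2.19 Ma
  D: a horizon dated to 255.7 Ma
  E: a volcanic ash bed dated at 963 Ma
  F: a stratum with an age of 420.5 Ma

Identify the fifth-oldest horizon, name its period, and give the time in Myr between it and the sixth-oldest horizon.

Larger Ma means older, so oldest first: E 963 > F 420.5 > D 255.7 > A 244.4 > B 181 > C 2.19.
Counting 5 along gives B (181 Ma); the excerpt puts that inside the Jurassic, 201.4–145 Ma.
Next in line is C (2.19 Ma), and 181 − 2.19 = 178.81 Myr.

B, in the Jurassic; 178.81 million years to C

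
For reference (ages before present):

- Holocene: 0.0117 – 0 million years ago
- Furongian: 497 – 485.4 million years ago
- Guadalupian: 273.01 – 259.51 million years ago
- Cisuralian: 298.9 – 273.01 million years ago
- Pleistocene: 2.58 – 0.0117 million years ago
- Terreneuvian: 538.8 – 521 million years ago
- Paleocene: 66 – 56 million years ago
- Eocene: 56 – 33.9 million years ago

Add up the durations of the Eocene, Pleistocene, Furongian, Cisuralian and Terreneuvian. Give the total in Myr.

Duration is start − end for each: (56 − 33.9) + (2.58 − 0.0117) + (497 − 485.4) + (298.9 − 273.01) + (538.8 − 521).
That is 22.1 + 2.5683 + 11.6 + 25.89 + 17.8, which totals 79.9583 million years.

79.9583 million years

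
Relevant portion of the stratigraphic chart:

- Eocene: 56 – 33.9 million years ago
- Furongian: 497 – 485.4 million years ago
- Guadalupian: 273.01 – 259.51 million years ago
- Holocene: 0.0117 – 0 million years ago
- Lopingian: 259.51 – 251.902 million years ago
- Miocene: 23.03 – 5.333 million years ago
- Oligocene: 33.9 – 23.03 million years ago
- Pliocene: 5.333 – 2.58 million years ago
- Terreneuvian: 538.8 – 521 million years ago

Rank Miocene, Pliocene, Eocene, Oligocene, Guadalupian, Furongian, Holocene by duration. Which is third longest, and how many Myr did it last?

Guadalupian, 13.5 million years

Durations: Miocene 17.697; Pliocene 2.753; Eocene 22.1; Oligocene 10.87; Guadalupian 13.5; Furongian 11.6; Holocene 0.0117 Myr.
Sorted longest-first: Eocene (22.1), Miocene (17.697), Guadalupian (13.5), Furongian (11.6), Oligocene (10.87), Pliocene (2.753), Holocene (0.0117).
The third longest is Guadalupian at 13.5 Myr.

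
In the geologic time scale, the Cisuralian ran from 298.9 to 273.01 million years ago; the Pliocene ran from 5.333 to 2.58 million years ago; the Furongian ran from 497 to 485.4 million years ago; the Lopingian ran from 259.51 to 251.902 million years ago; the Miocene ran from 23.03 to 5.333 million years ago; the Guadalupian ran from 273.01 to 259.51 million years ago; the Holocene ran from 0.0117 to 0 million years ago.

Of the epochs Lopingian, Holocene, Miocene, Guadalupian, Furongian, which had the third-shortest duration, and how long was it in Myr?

Durations: Lopingian 7.608; Holocene 0.0117; Miocene 17.697; Guadalupian 13.5; Furongian 11.6 Myr.
Sorted shortest-first: Holocene (0.0117), Lopingian (7.608), Furongian (11.6), Guadalupian (13.5), Miocene (17.697).
The third shortest is Furongian at 11.6 Myr.

Furongian, 11.6 million years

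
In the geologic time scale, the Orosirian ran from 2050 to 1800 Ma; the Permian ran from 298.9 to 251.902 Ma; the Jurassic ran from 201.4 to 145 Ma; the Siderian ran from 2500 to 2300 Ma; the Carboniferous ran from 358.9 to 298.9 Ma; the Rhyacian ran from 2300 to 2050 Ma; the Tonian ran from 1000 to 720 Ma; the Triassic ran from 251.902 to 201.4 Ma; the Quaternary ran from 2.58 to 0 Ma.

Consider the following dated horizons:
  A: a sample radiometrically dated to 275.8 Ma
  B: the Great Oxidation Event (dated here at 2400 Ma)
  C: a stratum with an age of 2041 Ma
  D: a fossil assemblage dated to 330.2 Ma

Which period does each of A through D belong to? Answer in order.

Match each age against the start–end ranges in the excerpt: A = 275.8 Ma → Permian (298.9–251.902); B = 2400 Ma → Siderian (2500–2300); C = 2041 Ma → Orosirian (2050–1800); D = 330.2 Ma → Carboniferous (358.9–298.9).

A — Permian; B — Siderian; C — Orosirian; D — Carboniferous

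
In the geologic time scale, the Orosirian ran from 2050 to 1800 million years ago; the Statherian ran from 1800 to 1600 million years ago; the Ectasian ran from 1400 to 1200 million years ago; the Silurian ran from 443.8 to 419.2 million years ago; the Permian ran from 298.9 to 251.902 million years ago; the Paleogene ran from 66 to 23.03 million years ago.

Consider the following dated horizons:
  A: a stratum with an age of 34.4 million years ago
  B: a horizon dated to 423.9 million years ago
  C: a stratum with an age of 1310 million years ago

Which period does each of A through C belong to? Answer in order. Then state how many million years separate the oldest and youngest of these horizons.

A — Paleogene; B — Silurian; C — Ectasian; span 1275.6 million years

A: 34.4 Ma lies in 66–23.03 Ma, so Paleogene.
B: 423.9 Ma lies in 443.8–419.2 Ma, so Silurian.
C: 1310 Ma lies in 1400–1200 Ma, so Ectasian.
Oldest = 1310 Ma, youngest = 34.4 Ma → span 1275.6 Myr.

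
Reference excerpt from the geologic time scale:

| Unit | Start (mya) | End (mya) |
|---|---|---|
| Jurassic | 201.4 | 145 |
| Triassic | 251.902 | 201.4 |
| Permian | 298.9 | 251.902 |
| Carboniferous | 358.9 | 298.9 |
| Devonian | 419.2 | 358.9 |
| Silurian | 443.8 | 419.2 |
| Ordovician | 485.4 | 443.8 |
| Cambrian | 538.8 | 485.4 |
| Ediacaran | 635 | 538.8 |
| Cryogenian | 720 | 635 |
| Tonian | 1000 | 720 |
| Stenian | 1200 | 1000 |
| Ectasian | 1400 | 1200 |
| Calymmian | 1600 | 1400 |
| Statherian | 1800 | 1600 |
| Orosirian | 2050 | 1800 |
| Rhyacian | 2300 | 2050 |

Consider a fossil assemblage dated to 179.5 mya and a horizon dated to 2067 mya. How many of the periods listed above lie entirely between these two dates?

15

2067 Ma sits inside the Rhyacian (2300–2050) and 179.5 Ma inside the Jurassic (201.4–145); neither of those is wholly between the two dates.
The listed periods lying completely between them are Orosirian, Statherian, Calymmian, Ectasian, Stenian, Tonian, Cryogenian, Ediacaran, Cambrian, Ordovician, Silurian, Devonian, Carboniferous, Permian, Triassic — 15 in all.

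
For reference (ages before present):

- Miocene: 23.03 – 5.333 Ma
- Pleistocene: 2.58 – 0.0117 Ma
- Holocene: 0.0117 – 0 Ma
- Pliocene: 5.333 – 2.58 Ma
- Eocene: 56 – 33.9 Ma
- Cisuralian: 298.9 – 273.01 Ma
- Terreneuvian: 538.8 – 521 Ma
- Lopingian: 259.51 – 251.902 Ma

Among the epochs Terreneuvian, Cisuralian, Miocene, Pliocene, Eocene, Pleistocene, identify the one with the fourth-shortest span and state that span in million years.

Durations: Terreneuvian 17.8; Cisuralian 25.89; Miocene 17.697; Pliocene 2.753; Eocene 22.1; Pleistocene 2.5683 Myr.
Sorted shortest-first: Pleistocene (2.5683), Pliocene (2.753), Miocene (17.697), Terreneuvian (17.8), Eocene (22.1), Cisuralian (25.89).
The fourth shortest is Terreneuvian at 17.8 Myr.

Terreneuvian, 17.8 million years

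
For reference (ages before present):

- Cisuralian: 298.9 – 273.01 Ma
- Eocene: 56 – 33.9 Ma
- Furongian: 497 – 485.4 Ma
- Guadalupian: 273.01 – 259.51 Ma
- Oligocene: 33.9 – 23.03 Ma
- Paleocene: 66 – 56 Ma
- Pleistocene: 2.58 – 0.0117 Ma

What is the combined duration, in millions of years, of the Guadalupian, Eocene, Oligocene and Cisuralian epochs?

72.36 million years

Duration is start − end for each: (273.01 − 259.51) + (56 − 33.9) + (33.9 − 23.03) + (298.9 − 273.01).
That is 13.5 + 22.1 + 10.87 + 25.89, which totals 72.36 million years.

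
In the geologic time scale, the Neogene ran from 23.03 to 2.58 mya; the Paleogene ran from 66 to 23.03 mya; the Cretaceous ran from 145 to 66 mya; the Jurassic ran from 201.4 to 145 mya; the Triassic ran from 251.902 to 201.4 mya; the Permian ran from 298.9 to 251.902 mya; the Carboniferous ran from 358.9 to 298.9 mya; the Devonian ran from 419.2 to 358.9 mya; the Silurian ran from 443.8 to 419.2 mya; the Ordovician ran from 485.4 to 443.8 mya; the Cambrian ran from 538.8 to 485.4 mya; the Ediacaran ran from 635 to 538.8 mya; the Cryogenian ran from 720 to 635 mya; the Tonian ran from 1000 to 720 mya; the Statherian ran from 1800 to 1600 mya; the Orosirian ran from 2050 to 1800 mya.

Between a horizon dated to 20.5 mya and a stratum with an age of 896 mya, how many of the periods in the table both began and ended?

12

The older date is 896 Ma and the younger is 20.5 Ma.
Periods with start < 896 and end > 20.5 Ma: Cryogenian (720–635), Ediacaran (635–538.8), Cambrian (538.8–485.4), Ordovician (485.4–443.8), Silurian (443.8–419.2), Devonian (419.2–358.9), Carboniferous (358.9–298.9), Permian (298.9–251.902), Triassic (251.902–201.4), Jurassic (201.4–145), Cretaceous (145–66), Paleogene (66–23.03).
That is 12 complete periods.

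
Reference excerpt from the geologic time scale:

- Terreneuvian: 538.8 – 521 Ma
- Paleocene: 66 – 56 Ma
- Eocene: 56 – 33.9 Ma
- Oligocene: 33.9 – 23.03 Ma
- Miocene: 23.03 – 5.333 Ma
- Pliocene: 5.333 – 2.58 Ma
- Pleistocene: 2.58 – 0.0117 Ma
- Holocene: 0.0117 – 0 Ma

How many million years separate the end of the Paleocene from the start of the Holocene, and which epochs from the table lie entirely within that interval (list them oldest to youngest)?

55.9883 million years; Eocene, Oligocene, Miocene, Pliocene, Pleistocene

End of Paleocene = 56 Ma; start of Holocene = 0.0117 Ma.
Gap = 56 − 0.0117 = 55.9883 Myr.
Epochs wholly inside 56–0.0117 Ma: Eocene (56–33.9), Oligocene (33.9–23.03), Miocene (23.03–5.333), Pliocene (5.333–2.58), Pleistocene (2.58–0.0117).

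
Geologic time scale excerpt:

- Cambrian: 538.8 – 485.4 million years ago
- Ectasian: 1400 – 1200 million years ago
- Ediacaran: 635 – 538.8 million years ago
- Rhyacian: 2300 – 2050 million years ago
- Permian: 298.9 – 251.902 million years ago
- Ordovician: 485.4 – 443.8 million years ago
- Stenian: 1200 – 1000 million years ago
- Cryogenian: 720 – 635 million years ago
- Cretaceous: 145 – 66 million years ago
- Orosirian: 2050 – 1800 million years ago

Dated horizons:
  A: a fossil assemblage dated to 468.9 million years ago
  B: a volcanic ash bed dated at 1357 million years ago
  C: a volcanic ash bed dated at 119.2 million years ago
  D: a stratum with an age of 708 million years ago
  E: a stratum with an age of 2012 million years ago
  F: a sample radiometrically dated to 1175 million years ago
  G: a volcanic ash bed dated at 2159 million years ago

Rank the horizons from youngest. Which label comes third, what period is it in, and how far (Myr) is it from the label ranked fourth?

Sorted youngest-first by Ma: C (119.2), A (468.9), D (708), F (1175), B (1357), E (2012), G (2159).
The third youngest is D at 708 Ma, which lies in 720–635 Ma: the Cryogenian.
The fourth youngest is F at 1175 Ma; separation = |708 − 1175| = 467 Myr.

D, in the Cryogenian; 467 million years to F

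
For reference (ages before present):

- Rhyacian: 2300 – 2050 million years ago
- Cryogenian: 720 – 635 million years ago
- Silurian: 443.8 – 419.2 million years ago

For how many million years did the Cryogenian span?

85 million years

720 − 635 = 85 million years.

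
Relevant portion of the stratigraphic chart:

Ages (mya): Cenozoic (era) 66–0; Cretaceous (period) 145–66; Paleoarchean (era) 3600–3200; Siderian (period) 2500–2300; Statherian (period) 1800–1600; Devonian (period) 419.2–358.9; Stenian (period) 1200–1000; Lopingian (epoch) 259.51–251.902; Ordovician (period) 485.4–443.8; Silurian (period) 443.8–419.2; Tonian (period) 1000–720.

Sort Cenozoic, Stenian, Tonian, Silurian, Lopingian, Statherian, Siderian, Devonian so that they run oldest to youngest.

Siderian, then Statherian, then Stenian, then Tonian, then Silurian, then Devonian, then Lopingian, then Cenozoic

Read off each span (Ma): Cenozoic 66–0; Stenian 1200–1000; Tonian 1000–720; Silurian 443.8–419.2; Lopingian 259.51–251.902; Statherian 1800–1600; Siderian 2500–2300; Devonian 419.2–358.9.
Larger Ma is older, so oldest→youngest is Siderian, Statherian, Stenian, Tonian, Silurian, Devonian, Lopingian, Cenozoic.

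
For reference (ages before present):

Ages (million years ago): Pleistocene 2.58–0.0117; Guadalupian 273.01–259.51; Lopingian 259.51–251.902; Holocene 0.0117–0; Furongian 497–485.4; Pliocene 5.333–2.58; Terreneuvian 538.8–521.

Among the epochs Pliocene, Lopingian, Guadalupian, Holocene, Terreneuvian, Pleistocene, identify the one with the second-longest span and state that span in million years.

Guadalupian, 13.5 million years

Start − end for each: Pliocene 5.333 − 2.58 = 2.753; Lopingian 259.51 − 251.902 = 7.608; Guadalupian 273.01 − 259.51 = 13.5; Holocene 0.0117 − 0 = 0.0117; Terreneuvian 538.8 − 521 = 17.8; Pleistocene 2.58 − 0.0117 = 2.5683.
Ranking these from longest: Terreneuvian > Guadalupian > Lopingian > Pliocene > Pleistocene > Holocene.
Position 2 in that ranking is Guadalupian, which lasted 13.5 Myr.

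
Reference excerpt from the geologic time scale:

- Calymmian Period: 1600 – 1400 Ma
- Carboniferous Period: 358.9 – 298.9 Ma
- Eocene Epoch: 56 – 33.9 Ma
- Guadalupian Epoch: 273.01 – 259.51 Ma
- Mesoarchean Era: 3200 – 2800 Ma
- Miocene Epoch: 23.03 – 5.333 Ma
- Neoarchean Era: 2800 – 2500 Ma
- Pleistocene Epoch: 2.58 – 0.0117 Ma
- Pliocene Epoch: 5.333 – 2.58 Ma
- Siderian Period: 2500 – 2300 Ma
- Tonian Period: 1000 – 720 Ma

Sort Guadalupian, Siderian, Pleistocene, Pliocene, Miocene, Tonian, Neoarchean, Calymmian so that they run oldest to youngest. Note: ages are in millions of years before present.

Neoarchean, Siderian, Calymmian, Tonian, Guadalupian, Miocene, Pliocene, Pleistocene

Read off each span (Ma): Guadalupian 273.01–259.51; Siderian 2500–2300; Pleistocene 2.58–0.0117; Pliocene 5.333–2.58; Miocene 23.03–5.333; Tonian 1000–720; Neoarchean 2800–2500; Calymmian 1600–1400.
Larger Ma is older, so oldest→youngest is Neoarchean, Siderian, Calymmian, Tonian, Guadalupian, Miocene, Pliocene, Pleistocene.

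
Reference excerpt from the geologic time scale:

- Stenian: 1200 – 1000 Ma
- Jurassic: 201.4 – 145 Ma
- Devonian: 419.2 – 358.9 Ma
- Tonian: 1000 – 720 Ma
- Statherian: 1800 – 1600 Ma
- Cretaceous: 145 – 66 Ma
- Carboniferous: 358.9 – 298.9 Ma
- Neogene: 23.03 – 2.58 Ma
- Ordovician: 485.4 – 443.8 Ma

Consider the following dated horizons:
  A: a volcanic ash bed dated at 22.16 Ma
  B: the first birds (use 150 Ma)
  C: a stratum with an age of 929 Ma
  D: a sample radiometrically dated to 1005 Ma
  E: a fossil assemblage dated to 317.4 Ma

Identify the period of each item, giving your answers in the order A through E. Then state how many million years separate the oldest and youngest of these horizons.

A: 22.16 Ma lies in 23.03–2.58 Ma, so Neogene.
B: 150 Ma lies in 201.4–145 Ma, so Jurassic.
C: 929 Ma lies in 1000–720 Ma, so Tonian.
D: 1005 Ma lies in 1200–1000 Ma, so Stenian.
E: 317.4 Ma lies in 358.9–298.9 Ma, so Carboniferous.
Oldest = 1005 Ma, youngest = 22.16 Ma → span 982.84 Myr.

A — Neogene; B — Jurassic; C — Tonian; D — Stenian; E — Carboniferous; span 982.84 million years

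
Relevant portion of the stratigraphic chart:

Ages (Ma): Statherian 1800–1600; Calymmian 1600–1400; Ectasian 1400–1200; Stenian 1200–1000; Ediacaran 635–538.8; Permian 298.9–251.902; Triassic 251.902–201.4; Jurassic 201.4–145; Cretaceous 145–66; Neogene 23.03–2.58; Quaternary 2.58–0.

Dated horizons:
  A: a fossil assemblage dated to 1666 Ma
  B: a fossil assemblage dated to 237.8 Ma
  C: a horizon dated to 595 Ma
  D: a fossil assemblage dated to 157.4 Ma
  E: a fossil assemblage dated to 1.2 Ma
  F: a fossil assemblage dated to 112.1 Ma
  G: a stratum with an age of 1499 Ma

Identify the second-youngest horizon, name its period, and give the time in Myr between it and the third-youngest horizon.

Smaller Ma means younger, so youngest first: E 1.2 < F 112.1 < D 157.4 < B 237.8 < C 595 < G 1499 < A 1666.
Counting 2 along gives F (112.1 Ma); the excerpt puts that inside the Cretaceous, 145–66 Ma.
Next in line is D (157.4 Ma), and 157.4 − 112.1 = 45.3 Myr.

F, in the Cretaceous; 45.3 million years to D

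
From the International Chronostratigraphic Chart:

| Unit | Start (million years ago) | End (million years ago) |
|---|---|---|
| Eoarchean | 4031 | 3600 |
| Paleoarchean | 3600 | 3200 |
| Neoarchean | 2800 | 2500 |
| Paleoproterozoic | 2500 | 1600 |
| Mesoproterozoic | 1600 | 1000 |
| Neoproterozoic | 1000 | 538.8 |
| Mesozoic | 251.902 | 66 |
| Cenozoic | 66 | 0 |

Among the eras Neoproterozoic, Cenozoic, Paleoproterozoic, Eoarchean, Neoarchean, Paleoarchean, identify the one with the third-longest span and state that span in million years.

Start − end for each: Neoproterozoic 1000 − 538.8 = 461.2; Cenozoic 66 − 0 = 66; Paleoproterozoic 2500 − 1600 = 900; Eoarchean 4031 − 3600 = 431; Neoarchean 2800 − 2500 = 300; Paleoarchean 3600 − 3200 = 400.
Ranking these from longest: Paleoproterozoic > Neoproterozoic > Eoarchean > Paleoarchean > Neoarchean > Cenozoic.
Position 3 in that ranking is Eoarchean, which lasted 431 Myr.

Eoarchean, 431 million years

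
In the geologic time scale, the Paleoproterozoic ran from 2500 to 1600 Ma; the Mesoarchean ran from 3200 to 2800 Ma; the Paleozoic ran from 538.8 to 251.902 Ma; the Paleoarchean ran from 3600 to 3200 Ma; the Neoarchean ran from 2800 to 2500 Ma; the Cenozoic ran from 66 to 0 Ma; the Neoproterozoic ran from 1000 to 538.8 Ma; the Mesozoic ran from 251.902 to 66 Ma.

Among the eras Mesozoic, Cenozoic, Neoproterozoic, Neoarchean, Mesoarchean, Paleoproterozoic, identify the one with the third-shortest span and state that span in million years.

Durations: Mesozoic 185.902; Cenozoic 66; Neoproterozoic 461.2; Neoarchean 300; Mesoarchean 400; Paleoproterozoic 900 Myr.
Sorted shortest-first: Cenozoic (66), Mesozoic (185.902), Neoarchean (300), Mesoarchean (400), Neoproterozoic (461.2), Paleoproterozoic (900).
The third shortest is Neoarchean at 300 Myr.

Neoarchean, 300 million years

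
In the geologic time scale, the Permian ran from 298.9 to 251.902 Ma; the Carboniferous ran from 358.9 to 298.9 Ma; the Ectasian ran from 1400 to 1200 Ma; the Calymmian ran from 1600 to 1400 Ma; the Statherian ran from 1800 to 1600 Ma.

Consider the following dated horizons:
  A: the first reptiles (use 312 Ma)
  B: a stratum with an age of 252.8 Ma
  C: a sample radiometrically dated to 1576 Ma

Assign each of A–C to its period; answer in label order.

A — Carboniferous; B — Permian; C — Calymmian

Match each age against the start–end ranges in the excerpt: A = 312 Ma → Carboniferous (358.9–298.9); B = 252.8 Ma → Permian (298.9–251.902); C = 1576 Ma → Calymmian (1600–1400).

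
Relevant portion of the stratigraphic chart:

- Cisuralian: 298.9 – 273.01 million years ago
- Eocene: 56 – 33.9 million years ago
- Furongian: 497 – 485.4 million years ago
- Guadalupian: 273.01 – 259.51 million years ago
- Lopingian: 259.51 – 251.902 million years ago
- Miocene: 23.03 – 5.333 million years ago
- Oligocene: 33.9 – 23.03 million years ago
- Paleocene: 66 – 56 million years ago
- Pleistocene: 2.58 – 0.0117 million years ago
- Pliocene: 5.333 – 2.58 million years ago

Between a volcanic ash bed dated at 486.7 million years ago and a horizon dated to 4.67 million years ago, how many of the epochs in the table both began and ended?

The older date is 486.7 Ma and the younger is 4.67 Ma.
Epochs with start < 486.7 and end > 4.67 Ma: Cisuralian (298.9–273.01), Guadalupian (273.01–259.51), Lopingian (259.51–251.902), Paleocene (66–56), Eocene (56–33.9), Oligocene (33.9–23.03), Miocene (23.03–5.333).
That is 7 complete epochs.

7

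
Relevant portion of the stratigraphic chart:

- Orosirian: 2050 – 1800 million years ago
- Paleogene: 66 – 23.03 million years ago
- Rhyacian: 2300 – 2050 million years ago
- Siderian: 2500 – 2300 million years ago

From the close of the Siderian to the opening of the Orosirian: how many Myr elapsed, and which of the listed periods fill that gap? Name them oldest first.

250 million years; Rhyacian

The Siderian closes at 2300 Ma and the Orosirian opens at 2050 Ma, so the interval is 2300 − 2050 = 250 Myr.
A period fits inside if it starts at or after 2300 Ma and ends at or before 2050 Ma; oldest first that gives Rhyacian.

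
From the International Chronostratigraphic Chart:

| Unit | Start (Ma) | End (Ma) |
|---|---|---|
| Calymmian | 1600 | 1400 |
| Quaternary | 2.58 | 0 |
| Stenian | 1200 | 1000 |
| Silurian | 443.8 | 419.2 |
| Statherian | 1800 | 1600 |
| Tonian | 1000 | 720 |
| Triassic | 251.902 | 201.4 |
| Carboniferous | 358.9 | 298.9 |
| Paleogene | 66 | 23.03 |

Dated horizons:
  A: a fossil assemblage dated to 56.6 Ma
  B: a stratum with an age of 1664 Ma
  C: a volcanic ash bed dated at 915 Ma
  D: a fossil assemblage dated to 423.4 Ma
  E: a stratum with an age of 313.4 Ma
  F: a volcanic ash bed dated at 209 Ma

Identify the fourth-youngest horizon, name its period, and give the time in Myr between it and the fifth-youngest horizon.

Smaller Ma means younger, so youngest first: A 56.6 < F 209 < E 313.4 < D 423.4 < C 915 < B 1664.
Counting 4 along gives D (423.4 Ma); the excerpt puts that inside the Silurian, 443.8–419.2 Ma.
Next in line is C (915 Ma), and 915 − 423.4 = 491.6 Myr.

D, in the Silurian; 491.6 million years to C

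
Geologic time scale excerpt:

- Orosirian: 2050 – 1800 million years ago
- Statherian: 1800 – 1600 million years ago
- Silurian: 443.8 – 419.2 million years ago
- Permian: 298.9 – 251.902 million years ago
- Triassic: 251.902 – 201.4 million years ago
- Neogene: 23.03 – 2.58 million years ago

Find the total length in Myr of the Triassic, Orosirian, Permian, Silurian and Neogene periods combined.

Each duration: Triassic = 50.502; Orosirian = 250; Permian = 46.998; Silurian = 24.6; Neogene = 20.45.
Sum: 50.502 + 250 + 46.998 + 24.6 + 20.45 = 392.55 Myr.

392.55 million years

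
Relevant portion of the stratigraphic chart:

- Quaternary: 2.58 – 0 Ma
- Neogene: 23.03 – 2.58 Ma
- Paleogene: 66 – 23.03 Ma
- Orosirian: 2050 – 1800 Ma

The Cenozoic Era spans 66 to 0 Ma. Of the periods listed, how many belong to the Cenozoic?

Periods inside 66–0 Ma: Paleogene, Neogene, Quaternary — 3 in total.

3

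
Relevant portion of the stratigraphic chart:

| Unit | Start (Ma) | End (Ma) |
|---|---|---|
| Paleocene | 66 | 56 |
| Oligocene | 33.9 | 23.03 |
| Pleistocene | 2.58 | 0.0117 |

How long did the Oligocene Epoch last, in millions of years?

33.9 − 23.03 = 10.87 million years.

10.87 million years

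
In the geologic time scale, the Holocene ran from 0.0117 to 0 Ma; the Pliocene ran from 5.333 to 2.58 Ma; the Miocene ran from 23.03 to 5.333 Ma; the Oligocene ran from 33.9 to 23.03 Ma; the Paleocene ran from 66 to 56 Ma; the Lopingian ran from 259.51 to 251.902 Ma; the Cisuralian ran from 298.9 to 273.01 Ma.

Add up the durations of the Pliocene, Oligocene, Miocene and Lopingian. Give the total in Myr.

38.928 million years

Each duration: Pliocene = 2.753; Oligocene = 10.87; Miocene = 17.697; Lopingian = 7.608.
Sum: 2.753 + 10.87 + 17.697 + 7.608 = 38.928 Myr.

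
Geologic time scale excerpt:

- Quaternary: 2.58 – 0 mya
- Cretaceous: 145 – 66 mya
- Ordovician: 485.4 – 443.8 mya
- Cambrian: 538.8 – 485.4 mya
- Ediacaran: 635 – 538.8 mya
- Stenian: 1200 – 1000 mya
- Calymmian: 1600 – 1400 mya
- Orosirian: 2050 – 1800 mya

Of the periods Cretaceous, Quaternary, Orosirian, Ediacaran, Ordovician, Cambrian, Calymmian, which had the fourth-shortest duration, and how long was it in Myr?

Durations: Cretaceous 79; Quaternary 2.58; Orosirian 250; Ediacaran 96.2; Ordovician 41.6; Cambrian 53.4; Calymmian 200 Myr.
Sorted shortest-first: Quaternary (2.58), Ordovician (41.6), Cambrian (53.4), Cretaceous (79), Ediacaran (96.2), Calymmian (200), Orosirian (250).
The fourth shortest is Cretaceous at 79 Myr.

Cretaceous, 79 million years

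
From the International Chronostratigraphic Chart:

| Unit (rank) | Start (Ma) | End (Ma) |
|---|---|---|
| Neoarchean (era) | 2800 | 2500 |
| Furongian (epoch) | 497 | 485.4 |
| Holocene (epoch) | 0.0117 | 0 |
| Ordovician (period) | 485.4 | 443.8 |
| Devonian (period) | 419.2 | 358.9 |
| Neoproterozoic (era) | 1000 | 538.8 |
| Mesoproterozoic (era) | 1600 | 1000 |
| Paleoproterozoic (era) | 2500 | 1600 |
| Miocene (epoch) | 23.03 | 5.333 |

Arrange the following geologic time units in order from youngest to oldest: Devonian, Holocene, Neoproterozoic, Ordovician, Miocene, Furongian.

The oldest of these is Neoproterozoic (starts 1000 Ma) and the youngest is Holocene (ends 0 Ma).
In between, by decreasing start age: Furongian (497), Ordovician (485.4), Devonian (419.2), Miocene (23.03).
Listing youngest first means reversing that sequence.

Holocene → Miocene → Devonian → Ordovician → Furongian → Neoproterozoic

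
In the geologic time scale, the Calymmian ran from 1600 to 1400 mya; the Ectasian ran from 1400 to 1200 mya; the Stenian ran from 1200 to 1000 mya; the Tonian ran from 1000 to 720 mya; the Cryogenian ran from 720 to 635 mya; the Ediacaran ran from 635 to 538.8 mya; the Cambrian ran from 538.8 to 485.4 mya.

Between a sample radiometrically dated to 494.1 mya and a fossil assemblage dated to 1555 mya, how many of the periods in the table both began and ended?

5

1555 Ma sits inside the Calymmian (1600–1400) and 494.1 Ma inside the Cambrian (538.8–485.4); neither of those is wholly between the two dates.
The listed periods lying completely between them are Ectasian, Stenian, Tonian, Cryogenian, Ediacaran — 5 in all.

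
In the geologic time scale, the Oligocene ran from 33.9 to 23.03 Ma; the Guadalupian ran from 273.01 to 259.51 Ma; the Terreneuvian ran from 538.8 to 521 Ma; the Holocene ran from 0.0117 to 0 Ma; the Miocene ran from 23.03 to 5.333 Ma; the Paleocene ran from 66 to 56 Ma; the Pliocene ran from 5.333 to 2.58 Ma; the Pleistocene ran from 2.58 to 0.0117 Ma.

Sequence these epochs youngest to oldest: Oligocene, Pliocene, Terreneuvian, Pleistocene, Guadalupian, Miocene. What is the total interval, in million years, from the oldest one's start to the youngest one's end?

Pleistocene, Pliocene, Miocene, Oligocene, Guadalupian, Terreneuvian; total span 538.7883 Myr

From the excerpt: Oligocene 33.9–23.03; Pliocene 5.333–2.58; Terreneuvian 538.8–521; Pleistocene 2.58–0.0117; Guadalupian 273.01–259.51; Miocene 23.03–5.333 (Ma).
Larger Ma is earlier, so the oldest is Terreneuvian and the youngest is Pleistocene; youngest to oldest: Pleistocene, Pliocene, Miocene, Oligocene, Guadalupian, Terreneuvian.
Oldest start 538.8 minus youngest end 0.0117 gives 538.7883 Myr overall.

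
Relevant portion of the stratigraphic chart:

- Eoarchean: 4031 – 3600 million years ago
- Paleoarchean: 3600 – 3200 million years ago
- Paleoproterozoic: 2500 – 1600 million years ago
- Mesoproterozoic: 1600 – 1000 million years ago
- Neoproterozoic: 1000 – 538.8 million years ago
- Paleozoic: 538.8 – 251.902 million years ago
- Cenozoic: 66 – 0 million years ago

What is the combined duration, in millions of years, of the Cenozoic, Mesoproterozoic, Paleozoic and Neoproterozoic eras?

Each duration: Cenozoic = 66; Mesoproterozoic = 600; Paleozoic = 286.898; Neoproterozoic = 461.2.
Sum: 66 + 600 + 286.898 + 461.2 = 1414.098 Myr.

1414.098 million years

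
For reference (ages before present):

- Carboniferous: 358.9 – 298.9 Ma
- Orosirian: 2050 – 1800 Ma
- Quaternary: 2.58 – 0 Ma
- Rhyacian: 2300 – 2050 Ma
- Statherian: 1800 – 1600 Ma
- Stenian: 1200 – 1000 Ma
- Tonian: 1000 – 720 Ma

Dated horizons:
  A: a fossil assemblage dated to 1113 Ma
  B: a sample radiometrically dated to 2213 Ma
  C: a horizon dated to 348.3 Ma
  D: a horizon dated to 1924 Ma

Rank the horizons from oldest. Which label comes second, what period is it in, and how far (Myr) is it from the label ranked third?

D, in the Orosirian; 811 million years to A

Sorted oldest-first by Ma: B (2213), D (1924), A (1113), C (348.3).
The second oldest is D at 1924 Ma, which lies in 2050–1800 Ma: the Orosirian.
The third oldest is A at 1113 Ma; separation = |1924 − 1113| = 811 Myr.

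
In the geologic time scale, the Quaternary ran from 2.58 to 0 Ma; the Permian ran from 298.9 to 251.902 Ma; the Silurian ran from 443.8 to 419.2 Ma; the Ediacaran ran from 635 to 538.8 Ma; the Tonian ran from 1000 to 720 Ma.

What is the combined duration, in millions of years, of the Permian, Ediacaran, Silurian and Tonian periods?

447.798 million years

Each duration: Permian = 46.998; Ediacaran = 96.2; Silurian = 24.6; Tonian = 280.
Sum: 46.998 + 96.2 + 24.6 + 280 = 447.798 Myr.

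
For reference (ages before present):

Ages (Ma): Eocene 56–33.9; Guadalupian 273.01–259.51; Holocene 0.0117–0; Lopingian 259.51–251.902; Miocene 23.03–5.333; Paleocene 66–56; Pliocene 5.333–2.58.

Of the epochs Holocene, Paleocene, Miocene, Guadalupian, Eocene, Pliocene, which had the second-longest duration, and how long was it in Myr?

Durations: Holocene 0.0117; Paleocene 10; Miocene 17.697; Guadalupian 13.5; Eocene 22.1; Pliocene 2.753 Myr.
Sorted longest-first: Eocene (22.1), Miocene (17.697), Guadalupian (13.5), Paleocene (10), Pliocene (2.753), Holocene (0.0117).
The second longest is Miocene at 17.697 Myr.

Miocene, 17.697 million years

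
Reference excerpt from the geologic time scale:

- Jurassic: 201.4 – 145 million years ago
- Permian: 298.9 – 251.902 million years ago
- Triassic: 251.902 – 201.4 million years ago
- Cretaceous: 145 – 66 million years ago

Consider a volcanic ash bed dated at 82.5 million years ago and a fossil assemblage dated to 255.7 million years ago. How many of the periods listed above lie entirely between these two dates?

The older date is 255.7 Ma and the younger is 82.5 Ma.
Periods with start < 255.7 and end > 82.5 Ma: Triassic (251.902–201.4), Jurassic (201.4–145).
That is 2 complete periods.

2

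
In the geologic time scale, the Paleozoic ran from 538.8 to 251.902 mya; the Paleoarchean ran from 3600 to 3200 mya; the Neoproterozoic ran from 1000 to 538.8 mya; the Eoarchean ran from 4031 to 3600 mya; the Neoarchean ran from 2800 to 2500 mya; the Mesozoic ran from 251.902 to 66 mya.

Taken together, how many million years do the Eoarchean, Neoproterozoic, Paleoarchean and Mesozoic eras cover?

Each duration: Eoarchean = 431; Neoproterozoic = 461.2; Paleoarchean = 400; Mesozoic = 185.902.
Sum: 431 + 461.2 + 400 + 185.902 = 1478.102 Myr.

1478.102 million years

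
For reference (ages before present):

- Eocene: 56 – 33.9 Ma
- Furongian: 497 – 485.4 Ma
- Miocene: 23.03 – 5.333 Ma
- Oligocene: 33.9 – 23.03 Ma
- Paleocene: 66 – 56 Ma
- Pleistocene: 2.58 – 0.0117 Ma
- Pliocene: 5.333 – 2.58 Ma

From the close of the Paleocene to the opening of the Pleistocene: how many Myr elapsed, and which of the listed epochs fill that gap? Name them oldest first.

The Paleocene closes at 56 Ma and the Pleistocene opens at 2.58 Ma, so the interval is 56 − 2.58 = 53.42 Myr.
An epoch fits inside if it starts at or after 56 Ma and ends at or before 2.58 Ma; oldest first that gives Eocene, Oligocene, Miocene, Pliocene.

53.42 million years; Eocene, Oligocene, Miocene, Pliocene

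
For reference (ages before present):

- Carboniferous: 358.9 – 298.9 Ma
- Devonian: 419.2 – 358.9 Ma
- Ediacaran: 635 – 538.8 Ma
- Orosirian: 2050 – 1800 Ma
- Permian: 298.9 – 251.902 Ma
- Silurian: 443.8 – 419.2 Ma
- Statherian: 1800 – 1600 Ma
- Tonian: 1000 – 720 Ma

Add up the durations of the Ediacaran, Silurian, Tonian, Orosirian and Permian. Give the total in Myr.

697.798 million years

Each duration: Ediacaran = 96.2; Silurian = 24.6; Tonian = 280; Orosirian = 250; Permian = 46.998.
Sum: 96.2 + 24.6 + 280 + 250 + 46.998 = 697.798 Myr.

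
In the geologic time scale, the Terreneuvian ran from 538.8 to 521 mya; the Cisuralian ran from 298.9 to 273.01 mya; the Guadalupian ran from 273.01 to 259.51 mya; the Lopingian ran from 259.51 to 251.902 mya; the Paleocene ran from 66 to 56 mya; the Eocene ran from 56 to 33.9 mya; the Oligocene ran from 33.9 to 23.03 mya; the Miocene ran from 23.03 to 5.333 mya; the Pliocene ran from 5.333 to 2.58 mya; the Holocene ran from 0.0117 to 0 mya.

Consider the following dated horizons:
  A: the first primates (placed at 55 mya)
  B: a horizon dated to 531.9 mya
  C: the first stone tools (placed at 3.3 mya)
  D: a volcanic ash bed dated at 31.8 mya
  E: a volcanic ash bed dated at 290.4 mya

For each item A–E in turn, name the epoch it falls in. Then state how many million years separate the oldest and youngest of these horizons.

A — Eocene; B — Terreneuvian; C — Pliocene; D — Oligocene; E — Cisuralian; span 528.6 million years

A: 55 Ma lies in 56–33.9 Ma, so Eocene.
B: 531.9 Ma lies in 538.8–521 Ma, so Terreneuvian.
C: 3.3 Ma lies in 5.333–2.58 Ma, so Pliocene.
D: 31.8 Ma lies in 33.9–23.03 Ma, so Oligocene.
E: 290.4 Ma lies in 298.9–273.01 Ma, so Cisuralian.
Oldest = 531.9 Ma, youngest = 3.3 Ma → span 528.6 Myr.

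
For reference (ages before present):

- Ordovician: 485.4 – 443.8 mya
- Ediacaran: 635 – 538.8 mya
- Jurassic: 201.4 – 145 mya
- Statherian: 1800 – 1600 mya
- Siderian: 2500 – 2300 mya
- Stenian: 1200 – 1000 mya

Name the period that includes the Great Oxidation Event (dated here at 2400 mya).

Siderian

2400 Ma lies between 2500 and 2300 Ma, so it falls in the Siderian.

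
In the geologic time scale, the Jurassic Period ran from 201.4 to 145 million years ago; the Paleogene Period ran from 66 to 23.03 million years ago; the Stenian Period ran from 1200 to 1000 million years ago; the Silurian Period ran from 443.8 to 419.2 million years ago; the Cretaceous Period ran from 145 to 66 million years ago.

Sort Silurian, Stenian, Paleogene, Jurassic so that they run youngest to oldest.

Sorting by start age (ascending Ma, since larger Ma = older): Paleogene began 66, Jurassic began 201.4, Silurian began 443.8, Stenian began 1200.

Paleogene, then Jurassic, then Silurian, then Stenian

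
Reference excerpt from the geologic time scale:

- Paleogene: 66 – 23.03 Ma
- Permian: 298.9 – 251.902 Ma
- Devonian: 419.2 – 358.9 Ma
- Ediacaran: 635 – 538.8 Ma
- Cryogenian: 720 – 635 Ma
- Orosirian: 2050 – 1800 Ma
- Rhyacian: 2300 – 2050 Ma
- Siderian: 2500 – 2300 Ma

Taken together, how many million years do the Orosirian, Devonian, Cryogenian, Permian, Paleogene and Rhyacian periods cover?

Each duration: Orosirian = 250; Devonian = 60.3; Cryogenian = 85; Permian = 46.998; Paleogene = 42.97; Rhyacian = 250.
Sum: 250 + 60.3 + 85 + 46.998 + 42.97 + 250 = 735.268 Myr.

735.268 million years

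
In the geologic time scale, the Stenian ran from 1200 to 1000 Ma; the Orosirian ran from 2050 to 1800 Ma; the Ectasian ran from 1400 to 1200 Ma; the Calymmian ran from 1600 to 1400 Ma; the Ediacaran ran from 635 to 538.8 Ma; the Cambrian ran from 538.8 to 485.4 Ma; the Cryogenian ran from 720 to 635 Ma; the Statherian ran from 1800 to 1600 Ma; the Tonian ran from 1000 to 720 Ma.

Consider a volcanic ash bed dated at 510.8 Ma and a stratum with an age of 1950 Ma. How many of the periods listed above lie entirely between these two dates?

7

The older date is 1950 Ma and the younger is 510.8 Ma.
Periods with start < 1950 and end > 510.8 Ma: Statherian (1800–1600), Calymmian (1600–1400), Ectasian (1400–1200), Stenian (1200–1000), Tonian (1000–720), Cryogenian (720–635), Ediacaran (635–538.8).
That is 7 complete periods.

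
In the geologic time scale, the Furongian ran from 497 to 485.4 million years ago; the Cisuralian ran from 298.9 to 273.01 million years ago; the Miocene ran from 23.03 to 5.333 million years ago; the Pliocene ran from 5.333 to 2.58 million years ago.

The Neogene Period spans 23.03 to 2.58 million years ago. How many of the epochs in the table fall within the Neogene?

Epochs inside 23.03–2.58 Ma: Miocene, Pliocene — 2 in total.

2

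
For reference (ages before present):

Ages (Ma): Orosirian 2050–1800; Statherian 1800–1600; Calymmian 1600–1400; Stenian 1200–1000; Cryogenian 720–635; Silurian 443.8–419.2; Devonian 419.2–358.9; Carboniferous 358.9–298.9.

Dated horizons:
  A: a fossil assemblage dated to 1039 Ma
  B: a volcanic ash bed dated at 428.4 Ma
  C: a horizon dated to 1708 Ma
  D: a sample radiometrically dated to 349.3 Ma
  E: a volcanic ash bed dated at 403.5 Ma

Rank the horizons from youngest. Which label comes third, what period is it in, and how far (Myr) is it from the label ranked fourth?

B, in the Silurian; 610.6 million years to A

Smaller Ma means younger, so youngest first: D 349.3 < E 403.5 < B 428.4 < A 1039 < C 1708.
Counting 3 along gives B (428.4 Ma); the excerpt puts that inside the Silurian, 443.8–419.2 Ma.
Next in line is A (1039 Ma), and 1039 − 428.4 = 610.6 Myr.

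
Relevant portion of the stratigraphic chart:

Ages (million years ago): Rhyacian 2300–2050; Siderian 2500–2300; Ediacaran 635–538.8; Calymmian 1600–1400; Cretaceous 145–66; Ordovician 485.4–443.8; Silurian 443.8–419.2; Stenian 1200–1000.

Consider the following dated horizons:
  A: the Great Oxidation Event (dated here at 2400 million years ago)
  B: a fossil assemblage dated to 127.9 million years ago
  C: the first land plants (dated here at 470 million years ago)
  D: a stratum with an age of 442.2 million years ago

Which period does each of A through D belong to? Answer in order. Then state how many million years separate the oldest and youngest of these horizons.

A — Siderian; B — Cretaceous; C — Ordovician; D — Silurian; span 2272.1 million years

Match each age against the start–end ranges in the excerpt: A = 2400 Ma → Siderian (2500–2300); B = 127.9 Ma → Cretaceous (145–66); C = 470 Ma → Ordovician (485.4–443.8); D = 442.2 Ma → Silurian (443.8–419.2).
The largest age is 2400 Ma and the smallest is 127.9 Ma; their difference is 2272.1 Myr.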